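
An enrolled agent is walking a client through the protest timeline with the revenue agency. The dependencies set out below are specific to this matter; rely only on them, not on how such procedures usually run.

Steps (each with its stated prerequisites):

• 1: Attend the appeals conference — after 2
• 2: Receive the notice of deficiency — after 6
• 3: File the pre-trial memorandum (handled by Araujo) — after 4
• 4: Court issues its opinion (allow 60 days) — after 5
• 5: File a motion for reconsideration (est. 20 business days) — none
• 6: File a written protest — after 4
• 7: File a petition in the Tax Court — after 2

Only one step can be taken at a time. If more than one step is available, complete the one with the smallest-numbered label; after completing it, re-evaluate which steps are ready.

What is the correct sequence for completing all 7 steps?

5 is the only step with nothing outstanding, so it goes first.
Next only 4 has its prerequisites met → 4.
Ready: 3 and 6. 3 has the earlier label → 3.
That leaves 6 as the only ready step → 6.
2 needed 6, now all done → 2.
Ready: 1 and 7. 1 has the earlier label → 1.
7 needed 2, now all done → 7.

5 4 3 6 2 1 7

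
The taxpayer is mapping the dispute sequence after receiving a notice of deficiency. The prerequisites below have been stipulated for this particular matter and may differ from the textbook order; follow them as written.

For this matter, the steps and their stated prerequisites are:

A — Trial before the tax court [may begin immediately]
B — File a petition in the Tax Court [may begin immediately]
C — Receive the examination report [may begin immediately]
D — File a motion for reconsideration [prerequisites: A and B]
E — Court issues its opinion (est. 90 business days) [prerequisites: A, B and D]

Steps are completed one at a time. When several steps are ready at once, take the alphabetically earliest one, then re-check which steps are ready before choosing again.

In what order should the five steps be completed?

A B C D E

A, B and C have no prerequisites; A has the earlier label, so A is first.
Now B and C have their prerequisites met. B has the earlier label, so B next.
D now also ready, so the ready set is {C, D}; C has the earlier label → C.
Next only D has its prerequisites met → D.
E needed A, B and D, now all done → E.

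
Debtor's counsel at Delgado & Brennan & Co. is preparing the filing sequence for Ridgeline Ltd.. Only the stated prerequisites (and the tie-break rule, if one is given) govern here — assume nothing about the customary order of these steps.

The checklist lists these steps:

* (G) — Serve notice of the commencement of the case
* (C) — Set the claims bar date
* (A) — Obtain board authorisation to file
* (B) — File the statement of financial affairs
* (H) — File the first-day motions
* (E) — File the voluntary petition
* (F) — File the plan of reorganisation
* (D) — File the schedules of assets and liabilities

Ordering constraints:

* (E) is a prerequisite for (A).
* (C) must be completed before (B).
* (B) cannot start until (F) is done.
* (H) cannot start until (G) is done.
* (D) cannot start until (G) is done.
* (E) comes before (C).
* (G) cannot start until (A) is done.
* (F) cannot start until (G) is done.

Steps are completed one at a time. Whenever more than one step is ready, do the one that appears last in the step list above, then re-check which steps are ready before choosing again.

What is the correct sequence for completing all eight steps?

(E) → (A) → (C) → (G) → (D) → (F) → (H) → (B)

(E) has no prerequisites → (E) first.
(A) and (C) are both available; (A) is listed later → (A).
(G) now also ready, so the ready set is {(C), (G)}; (C) is listed later → (C).
(G) needed (A), now all done → (G).
Ready: (D), (F) and (H). (D) is listed later → (D).
Now (F) and (H) have their prerequisites met. (F) is listed later, so (F) next.
Ready: (H) and (B). (H) is listed later → (H).
(B) needed (F) and (C), now all done → (B).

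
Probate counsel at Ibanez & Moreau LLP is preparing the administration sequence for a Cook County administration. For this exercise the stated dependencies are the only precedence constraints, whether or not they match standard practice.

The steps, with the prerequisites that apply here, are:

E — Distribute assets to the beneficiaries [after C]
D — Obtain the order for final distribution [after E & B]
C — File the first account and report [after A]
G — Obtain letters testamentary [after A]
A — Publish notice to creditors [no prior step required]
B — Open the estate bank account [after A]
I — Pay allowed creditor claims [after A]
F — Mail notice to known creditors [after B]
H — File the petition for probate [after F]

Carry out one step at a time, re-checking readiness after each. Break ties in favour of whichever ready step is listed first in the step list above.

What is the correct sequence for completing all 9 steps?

A C E G B D I F H

A is the only step with nothing outstanding, so it goes first.
C, G, B and I are all available; C is listed earlier → C.
E, G, B and I are all available; E is listed earlier → E.
G, B and I are all available; G is listed earlier → G.
Now B and I have their prerequisites met. B is listed earlier, so B next.
D and F now also ready, so the ready set is {D, I, F}; D is listed earlier → D.
Now I and F have their prerequisites met. I is listed earlier, so I next.
That leaves F as the only ready step → F.
Next only H has its prerequisites met → H.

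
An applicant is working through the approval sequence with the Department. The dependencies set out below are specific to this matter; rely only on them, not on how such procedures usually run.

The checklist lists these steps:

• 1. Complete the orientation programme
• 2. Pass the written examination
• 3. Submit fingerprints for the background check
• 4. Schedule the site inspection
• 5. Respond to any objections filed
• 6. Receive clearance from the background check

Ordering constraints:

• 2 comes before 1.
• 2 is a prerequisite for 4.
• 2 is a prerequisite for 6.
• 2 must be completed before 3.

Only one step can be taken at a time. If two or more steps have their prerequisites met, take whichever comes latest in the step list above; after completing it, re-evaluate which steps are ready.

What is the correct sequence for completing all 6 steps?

5 and 2 have no prerequisites; 5 is listed later, so 5 is first.
That leaves 2 as the only ready step → 2.
Ready: 6, 4, 3 and 1. 6 is listed later → 6.
Now 4, 3 and 1 have their prerequisites met. 4 is listed later, so 4 next.
3 and 1 are both available; 3 is listed later → 3.
That leaves 1 as the only ready step → 1.

5 → 2 → 6 → 4 → 3 → 1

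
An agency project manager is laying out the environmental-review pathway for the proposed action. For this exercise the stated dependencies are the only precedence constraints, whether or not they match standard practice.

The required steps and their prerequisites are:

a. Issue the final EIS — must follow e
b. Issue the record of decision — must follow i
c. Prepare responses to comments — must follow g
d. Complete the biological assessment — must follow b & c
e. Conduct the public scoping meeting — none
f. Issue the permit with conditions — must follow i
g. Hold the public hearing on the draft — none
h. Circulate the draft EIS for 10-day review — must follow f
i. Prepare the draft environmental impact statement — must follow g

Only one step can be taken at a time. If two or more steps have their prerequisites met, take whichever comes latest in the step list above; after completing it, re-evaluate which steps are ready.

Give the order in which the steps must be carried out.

g, i, f, h, e, c, b, d, a

Nothing is required for g and e. g is listed later → g first.
Now i, e and c have their prerequisites met. i is listed later, so i next.
f, e, c and b are all available; f is listed later → f.
h now also ready, so the ready set is {h, e, c, b}; h is listed later → h.
e, c and b are all available; e is listed later → e.
a now also ready, so the ready set is {c, b, a}; c is listed later → c.
Ready: b and a. b is listed later → b.
Ready: d and a. d is listed later → d.
a needed e, now all done → a.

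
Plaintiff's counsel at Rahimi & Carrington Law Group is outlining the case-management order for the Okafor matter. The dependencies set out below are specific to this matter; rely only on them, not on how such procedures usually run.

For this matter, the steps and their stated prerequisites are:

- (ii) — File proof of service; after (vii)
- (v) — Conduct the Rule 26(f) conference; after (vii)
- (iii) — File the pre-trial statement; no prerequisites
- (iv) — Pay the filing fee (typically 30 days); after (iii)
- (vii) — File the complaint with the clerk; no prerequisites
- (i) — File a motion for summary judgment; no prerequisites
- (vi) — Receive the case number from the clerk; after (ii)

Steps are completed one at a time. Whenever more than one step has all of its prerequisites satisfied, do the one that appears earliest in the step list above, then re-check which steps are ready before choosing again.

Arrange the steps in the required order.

Nothing is required for (iii), (vii) and (i). (iii) is listed earlier → (iii) first.
Ready: (iv), (vii) and (i). (iv) is listed earlier → (iv).
Ready: (vii) and (i). (vii) is listed earlier → (vii).
(ii), (v) and (i) are all available; (ii) is listed earlier → (ii).
(v), (i) and (vi) are all available; (v) is listed earlier → (v).
Ready: (i) and (vi). (i) is listed earlier → (i).
That leaves (vi) as the only ready step → (vi).

(iii), (iv), (vii), (ii), (v), (i), (vi)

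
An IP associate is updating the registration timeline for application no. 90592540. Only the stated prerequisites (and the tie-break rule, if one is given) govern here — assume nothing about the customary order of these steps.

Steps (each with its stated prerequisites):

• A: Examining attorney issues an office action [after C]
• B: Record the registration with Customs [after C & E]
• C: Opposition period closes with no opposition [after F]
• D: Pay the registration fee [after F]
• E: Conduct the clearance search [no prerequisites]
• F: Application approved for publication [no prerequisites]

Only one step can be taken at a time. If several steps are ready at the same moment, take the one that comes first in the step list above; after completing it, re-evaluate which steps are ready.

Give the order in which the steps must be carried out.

Nothing is required for E and F. E is listed earlier → E first.
That leaves F as the only ready step → F.
C and D are both available; C is listed earlier → C.
A and B now also ready, so the ready set is {A, B, D}; A is listed earlier → A.
B and D are both available; B is listed earlier → B.
That leaves D as the only ready step → D.

E → F → C → A → B → D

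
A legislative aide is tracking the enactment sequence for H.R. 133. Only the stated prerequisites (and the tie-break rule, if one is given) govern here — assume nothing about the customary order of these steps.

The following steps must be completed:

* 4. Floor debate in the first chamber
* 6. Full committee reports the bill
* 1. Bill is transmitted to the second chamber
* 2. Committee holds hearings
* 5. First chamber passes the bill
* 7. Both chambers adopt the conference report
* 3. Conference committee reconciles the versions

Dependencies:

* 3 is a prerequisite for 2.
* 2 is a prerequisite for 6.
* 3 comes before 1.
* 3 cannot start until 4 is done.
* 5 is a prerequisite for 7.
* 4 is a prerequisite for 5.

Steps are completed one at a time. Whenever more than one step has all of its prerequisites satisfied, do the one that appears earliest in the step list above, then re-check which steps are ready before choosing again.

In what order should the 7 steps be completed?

4 5 7 3 1 2 6

4 is the only step with nothing outstanding, so it goes first.
5 and 3 are both available; 5 is listed earlier → 5.
7 now also ready, so the ready set is {7, 3}; 7 is listed earlier → 7.
3 needed 4, now all done → 3.
Ready: 1 and 2. 1 is listed earlier → 1.
2 needed 3, now all done → 2.
6 needed 2, now all done → 6.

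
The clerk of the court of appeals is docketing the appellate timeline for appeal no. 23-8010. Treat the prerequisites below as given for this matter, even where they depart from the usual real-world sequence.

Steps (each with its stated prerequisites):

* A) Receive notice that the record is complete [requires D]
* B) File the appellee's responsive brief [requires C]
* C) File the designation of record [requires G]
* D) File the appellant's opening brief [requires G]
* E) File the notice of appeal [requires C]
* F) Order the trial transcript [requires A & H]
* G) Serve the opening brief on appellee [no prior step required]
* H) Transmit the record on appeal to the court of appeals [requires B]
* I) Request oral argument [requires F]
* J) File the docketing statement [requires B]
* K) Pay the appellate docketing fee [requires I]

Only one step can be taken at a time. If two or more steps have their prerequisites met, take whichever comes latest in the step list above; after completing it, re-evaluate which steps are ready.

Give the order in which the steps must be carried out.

G is the only step with nothing outstanding, so it goes first.
D and C are both available; D is listed later → D.
Now C and A have their prerequisites met. C is listed later, so C next.
Ready: E, B and A. E is listed later → E.
Ready: B and A. B is listed later → B.
Now J, H and A have their prerequisites met. J is listed later, so J next.
Ready: H and A. H is listed later → H.
That leaves A as the only ready step → A.
That leaves F as the only ready step → F.
I needed F, now all done → I.
That leaves K as the only ready step → K.

G, D, C, E, B, J, H, A, F, I, K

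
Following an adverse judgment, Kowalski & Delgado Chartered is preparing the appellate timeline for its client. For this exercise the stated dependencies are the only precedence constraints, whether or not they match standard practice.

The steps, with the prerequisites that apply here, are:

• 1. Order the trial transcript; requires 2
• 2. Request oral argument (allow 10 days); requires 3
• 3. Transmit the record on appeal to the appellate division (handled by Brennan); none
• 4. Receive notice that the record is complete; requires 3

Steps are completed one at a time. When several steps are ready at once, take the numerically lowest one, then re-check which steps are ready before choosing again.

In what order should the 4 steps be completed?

3 → 2 → 1 → 4

Only 3 has no prerequisites, so it is first.
Ready: 2 and 4. 2 has the earlier label → 2.
1 now also ready, so the ready set is {1, 4}; 1 has the earlier label → 1.
That leaves 4 as the only ready step → 4.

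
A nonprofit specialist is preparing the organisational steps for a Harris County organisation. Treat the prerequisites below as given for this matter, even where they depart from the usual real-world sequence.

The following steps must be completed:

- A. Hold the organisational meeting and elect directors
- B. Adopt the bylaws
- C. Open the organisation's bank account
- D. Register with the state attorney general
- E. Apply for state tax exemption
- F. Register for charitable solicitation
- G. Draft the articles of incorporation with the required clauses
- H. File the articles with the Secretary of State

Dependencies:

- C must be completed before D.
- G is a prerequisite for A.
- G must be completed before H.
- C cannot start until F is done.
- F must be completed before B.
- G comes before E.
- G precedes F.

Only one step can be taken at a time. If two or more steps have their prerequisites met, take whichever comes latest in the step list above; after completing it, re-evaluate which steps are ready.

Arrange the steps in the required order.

G, H, F, E, C, D, B, A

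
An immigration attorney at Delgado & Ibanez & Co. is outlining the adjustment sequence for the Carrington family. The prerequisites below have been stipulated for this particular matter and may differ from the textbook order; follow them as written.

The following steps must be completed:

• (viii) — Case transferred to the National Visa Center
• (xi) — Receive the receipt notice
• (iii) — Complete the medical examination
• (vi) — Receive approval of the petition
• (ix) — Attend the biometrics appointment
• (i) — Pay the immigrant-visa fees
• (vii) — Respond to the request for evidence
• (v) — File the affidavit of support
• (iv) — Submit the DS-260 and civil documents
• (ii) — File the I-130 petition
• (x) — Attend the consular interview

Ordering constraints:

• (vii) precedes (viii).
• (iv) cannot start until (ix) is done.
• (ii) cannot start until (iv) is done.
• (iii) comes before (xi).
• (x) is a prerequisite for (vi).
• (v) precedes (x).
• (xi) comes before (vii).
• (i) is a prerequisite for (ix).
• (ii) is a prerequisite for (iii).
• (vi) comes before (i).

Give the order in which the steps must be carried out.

Only (v) has no prerequisites, so it is first.
(x) needed (v), now all done → (x).
(vi) is the only step now ready → (vi).
(i) is the only step now ready → (i).
Next only (ix) has its prerequisites met → (ix).
(iv) is the only step now ready → (iv).
(ii) needed (iv), now all done → (ii).
Next only (iii) has its prerequisites met → (iii).
That leaves (xi) as the only ready step → (xi).
(vii) is the only step now ready → (vii).
(viii) needed (vii), now all done → (viii).

(v) → (x) → (vi) → (i) → (ix) → (iv) → (ii) → (iii) → (xi) → (vii) → (viii)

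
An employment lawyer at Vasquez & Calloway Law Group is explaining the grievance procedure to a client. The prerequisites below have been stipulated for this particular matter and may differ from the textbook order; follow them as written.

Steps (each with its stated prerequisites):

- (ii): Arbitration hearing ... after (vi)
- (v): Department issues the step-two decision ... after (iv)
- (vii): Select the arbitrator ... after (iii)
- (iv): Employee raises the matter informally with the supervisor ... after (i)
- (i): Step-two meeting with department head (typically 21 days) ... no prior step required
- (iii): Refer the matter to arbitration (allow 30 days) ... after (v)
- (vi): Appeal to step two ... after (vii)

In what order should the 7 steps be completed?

Only (i) has no prerequisites, so it is first.
(iv) needed (i), now all done → (iv).
(v) needed (iv), now all done → (v).
(iii) is the only step now ready → (iii).
(vii) is the only step now ready → (vii).
Next only (vi) has its prerequisites met → (vi).
Next only (ii) has its prerequisites met → (ii).

(i), (iv), (v), (iii), (vii), (vi), (ii)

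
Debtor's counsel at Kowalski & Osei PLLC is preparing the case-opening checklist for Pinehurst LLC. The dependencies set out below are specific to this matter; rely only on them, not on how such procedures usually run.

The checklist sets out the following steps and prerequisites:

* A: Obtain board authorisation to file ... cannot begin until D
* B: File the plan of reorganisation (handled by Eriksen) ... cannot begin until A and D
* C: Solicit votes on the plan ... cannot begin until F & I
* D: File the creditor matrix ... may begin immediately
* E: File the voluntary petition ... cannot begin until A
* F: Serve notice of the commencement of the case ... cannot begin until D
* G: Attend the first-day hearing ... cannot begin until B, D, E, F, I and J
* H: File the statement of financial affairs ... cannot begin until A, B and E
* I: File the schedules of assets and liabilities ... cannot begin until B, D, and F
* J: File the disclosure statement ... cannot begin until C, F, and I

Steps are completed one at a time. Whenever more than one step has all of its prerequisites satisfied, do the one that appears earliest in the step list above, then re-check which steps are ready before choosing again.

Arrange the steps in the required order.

D is the only step with nothing outstanding, so it goes first.
A and F are both available; A is listed earlier → A.
Ready: B, E and F. B is listed earlier → B.
Ready: E and F. E is listed earlier → E.
Now F and H have their prerequisites met. F is listed earlier, so F next.
H and I are both available; H is listed earlier → H.
I is the only step now ready → I.
C is the only step now ready → C.
Next only J has its prerequisites met → J.
That leaves G as the only ready step → G.

D, A, B, E, F, H, I, C, J, G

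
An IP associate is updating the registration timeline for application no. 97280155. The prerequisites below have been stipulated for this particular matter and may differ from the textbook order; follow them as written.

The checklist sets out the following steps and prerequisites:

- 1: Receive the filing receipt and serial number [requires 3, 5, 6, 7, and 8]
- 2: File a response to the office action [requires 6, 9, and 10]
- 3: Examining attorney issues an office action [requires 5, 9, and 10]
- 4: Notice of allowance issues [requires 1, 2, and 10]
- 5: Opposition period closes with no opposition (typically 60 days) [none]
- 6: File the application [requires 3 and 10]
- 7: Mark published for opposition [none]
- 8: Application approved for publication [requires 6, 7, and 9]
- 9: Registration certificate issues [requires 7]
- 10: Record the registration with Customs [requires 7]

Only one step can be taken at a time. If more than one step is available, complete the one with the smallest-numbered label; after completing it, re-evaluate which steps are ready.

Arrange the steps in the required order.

5, 7, 9, 10, 3, 6, 2, 8, 1, 4

Nothing is required for 5 and 7. 5 has the earlier label → 5 first.
That leaves 7 as the only ready step → 7.
9 and 10 are both available; 9 has the earlier label → 9.
10 needed 7, now all done → 10.
3 needed 5, 9 and 10, now all done → 3.
6 is the only step now ready → 6.
Ready: 2 and 8. 2 has the earlier label → 2.
Next only 8 has its prerequisites met → 8.
Next only 1 has its prerequisites met → 1.
4 needed 1, 2 and 10, now all done → 4.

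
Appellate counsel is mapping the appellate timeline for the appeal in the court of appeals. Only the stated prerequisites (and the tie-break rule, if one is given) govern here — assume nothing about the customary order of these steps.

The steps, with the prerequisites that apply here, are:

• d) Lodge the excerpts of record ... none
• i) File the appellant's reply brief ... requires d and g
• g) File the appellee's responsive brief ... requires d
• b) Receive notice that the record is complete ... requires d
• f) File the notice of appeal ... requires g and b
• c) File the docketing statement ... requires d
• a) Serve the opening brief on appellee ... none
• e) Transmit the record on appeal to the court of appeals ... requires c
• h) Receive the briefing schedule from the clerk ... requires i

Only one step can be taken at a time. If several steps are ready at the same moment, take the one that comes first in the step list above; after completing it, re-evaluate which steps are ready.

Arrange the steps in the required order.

Nothing is required for d and a. d is listed earlier → d first.
g, b and c now also ready, so the ready set is {g, b, c, a}; g is listed earlier → g.
Ready: i, b, c and a. i is listed earlier → i.
b, c, a and h are all available; b is listed earlier → b.
Ready: f, c, a and h. f is listed earlier → f.
Ready: c, a and h. c is listed earlier → c.
Now a, e and h have their prerequisites met. a is listed earlier, so a next.
e and h are both available; e is listed earlier → e.
h is the only step now ready → h.

d, g, i, b, f, c, a, e, h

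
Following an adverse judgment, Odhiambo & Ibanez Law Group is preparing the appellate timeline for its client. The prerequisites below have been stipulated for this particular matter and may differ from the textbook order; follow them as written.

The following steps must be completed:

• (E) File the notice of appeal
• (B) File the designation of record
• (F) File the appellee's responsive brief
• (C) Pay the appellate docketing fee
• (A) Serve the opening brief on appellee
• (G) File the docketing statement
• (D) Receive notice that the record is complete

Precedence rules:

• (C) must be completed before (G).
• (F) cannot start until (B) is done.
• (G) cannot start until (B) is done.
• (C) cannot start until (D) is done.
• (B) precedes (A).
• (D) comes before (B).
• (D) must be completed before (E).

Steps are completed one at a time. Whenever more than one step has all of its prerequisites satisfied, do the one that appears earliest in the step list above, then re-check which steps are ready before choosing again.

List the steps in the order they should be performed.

(D) is the only step with nothing outstanding, so it goes first.
(E), (B) and (C) are all available; (E) is listed earlier → (E).
(B) and (C) are both available; (B) is listed earlier → (B).
Ready: (F), (C) and (A). (F) is listed earlier → (F).
Ready: (C) and (A). (C) is listed earlier → (C).
(G) now also ready, so the ready set is {(A), (G)}; (A) is listed earlier → (A).
(G) needed (B) and (C), now all done → (G).

(D) (E) (B) (F) (C) (A) (G)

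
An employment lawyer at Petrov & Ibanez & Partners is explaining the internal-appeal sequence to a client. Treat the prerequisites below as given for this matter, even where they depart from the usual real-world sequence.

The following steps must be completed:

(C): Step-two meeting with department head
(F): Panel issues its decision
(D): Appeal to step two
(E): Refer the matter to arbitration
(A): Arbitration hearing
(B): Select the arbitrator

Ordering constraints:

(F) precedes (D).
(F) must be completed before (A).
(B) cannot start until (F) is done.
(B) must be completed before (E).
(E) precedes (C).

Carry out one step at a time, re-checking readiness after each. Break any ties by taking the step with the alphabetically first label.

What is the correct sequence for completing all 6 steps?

(F) has no prerequisites → (F) first.
(A), (B) and (D) are all available; (A) has the earlier label → (A).
Now (B) and (D) have their prerequisites met. (B) has the earlier label, so (B) next.
Ready: (D) and (E). (D) has the earlier label → (D).
(E) is the only step now ready → (E).
(C) needed (E), now all done → (C).

(F), (A), (B), (D), (E), (C)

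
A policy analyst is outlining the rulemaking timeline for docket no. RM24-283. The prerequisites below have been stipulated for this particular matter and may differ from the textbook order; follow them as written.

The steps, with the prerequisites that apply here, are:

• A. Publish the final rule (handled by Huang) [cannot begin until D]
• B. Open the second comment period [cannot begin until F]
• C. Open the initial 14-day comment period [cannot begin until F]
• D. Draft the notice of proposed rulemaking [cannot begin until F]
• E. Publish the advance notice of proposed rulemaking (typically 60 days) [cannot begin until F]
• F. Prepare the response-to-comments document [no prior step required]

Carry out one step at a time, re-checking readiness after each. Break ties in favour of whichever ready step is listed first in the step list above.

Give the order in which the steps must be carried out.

Only F has no prerequisites, so it is first.
Now B, C, D and E have their prerequisites met. B is listed earlier, so B next.
Now C, D and E have their prerequisites met. C is listed earlier, so C next.
Ready: D and E. D is listed earlier → D.
Ready: A and E. A is listed earlier → A.
E needed F, now all done → E.

F, B, C, D, A, E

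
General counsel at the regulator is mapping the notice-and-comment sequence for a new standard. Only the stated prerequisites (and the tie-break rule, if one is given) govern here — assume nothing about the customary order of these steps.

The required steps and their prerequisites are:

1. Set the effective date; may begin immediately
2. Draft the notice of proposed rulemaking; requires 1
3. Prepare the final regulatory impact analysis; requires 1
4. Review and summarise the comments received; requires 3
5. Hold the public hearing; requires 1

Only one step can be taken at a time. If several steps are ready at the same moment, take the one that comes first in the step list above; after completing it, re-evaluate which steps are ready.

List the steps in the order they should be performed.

1 2 3 4 5

Only 1 has no prerequisites, so it is first.
Ready: 2, 3 and 5. 2 is listed earlier → 2.
3 and 5 are both available; 3 is listed earlier → 3.
4 now also ready, so the ready set is {4, 5}; 4 is listed earlier → 4.
5 is the only step now ready → 5.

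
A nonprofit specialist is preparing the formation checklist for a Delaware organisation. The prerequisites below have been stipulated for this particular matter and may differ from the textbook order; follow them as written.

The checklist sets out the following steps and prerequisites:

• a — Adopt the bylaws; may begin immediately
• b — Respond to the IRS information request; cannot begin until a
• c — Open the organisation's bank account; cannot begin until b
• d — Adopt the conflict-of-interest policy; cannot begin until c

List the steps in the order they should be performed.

a → b → c → d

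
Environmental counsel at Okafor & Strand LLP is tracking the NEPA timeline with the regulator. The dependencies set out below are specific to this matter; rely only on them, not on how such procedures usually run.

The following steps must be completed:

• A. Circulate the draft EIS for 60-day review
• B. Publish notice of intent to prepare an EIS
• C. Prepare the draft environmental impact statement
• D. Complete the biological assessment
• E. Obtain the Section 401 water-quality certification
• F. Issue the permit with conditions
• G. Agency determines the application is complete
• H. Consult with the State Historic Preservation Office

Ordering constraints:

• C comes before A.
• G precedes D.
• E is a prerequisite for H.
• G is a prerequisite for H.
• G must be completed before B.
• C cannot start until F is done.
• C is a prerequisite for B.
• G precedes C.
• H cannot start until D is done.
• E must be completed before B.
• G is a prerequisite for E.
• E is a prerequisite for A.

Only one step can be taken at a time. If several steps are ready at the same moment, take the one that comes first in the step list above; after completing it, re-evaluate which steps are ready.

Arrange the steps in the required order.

Nothing is required for F and G. F is listed earlier → F first.
Next only G has its prerequisites met → G.
Ready: C, D and E. C is listed earlier → C.
Ready: D and E. D is listed earlier → D.
Next only E has its prerequisites met → E.
A, B and H are all available; A is listed earlier → A.
B and H are both available; B is listed earlier → B.
H needed D, E and G, now all done → H.

F, G, C, D, E, A, B, H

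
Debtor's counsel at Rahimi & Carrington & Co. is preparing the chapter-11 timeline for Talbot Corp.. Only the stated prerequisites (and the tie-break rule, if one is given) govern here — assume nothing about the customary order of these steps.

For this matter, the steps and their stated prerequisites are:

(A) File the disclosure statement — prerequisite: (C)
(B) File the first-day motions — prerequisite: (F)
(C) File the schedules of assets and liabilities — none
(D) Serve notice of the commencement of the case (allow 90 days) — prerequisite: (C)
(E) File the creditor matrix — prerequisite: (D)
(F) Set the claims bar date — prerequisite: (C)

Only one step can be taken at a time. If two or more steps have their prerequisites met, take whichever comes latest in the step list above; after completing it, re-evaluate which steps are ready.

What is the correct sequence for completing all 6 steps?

(C), (F), (D), (E), (B), (A)

(C) is the only step with nothing outstanding, so it goes first.
Ready: (F), (D) and (A). (F) is listed later → (F).
(B) now also ready, so the ready set is {(D), (B), (A)}; (D) is listed later → (D).
(E) now also ready, so the ready set is {(E), (B), (A)}; (E) is listed later → (E).
Ready: (B) and (A). (B) is listed later → (B).
Next only (A) has its prerequisites met → (A).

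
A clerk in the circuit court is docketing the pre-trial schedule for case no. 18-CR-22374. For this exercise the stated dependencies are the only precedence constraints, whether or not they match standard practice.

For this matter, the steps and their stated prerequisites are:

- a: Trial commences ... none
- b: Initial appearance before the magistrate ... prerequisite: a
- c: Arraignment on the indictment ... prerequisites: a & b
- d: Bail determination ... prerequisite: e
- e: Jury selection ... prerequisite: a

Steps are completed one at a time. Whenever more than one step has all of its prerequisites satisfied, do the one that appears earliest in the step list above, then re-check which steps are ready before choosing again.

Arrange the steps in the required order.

a, b, c, e, d

a has no prerequisites → a first.
b and e are both available; b is listed earlier → b.
Now c and e have their prerequisites met. c is listed earlier, so c next.
e needed a, now all done → e.
d needed e, now all done → d.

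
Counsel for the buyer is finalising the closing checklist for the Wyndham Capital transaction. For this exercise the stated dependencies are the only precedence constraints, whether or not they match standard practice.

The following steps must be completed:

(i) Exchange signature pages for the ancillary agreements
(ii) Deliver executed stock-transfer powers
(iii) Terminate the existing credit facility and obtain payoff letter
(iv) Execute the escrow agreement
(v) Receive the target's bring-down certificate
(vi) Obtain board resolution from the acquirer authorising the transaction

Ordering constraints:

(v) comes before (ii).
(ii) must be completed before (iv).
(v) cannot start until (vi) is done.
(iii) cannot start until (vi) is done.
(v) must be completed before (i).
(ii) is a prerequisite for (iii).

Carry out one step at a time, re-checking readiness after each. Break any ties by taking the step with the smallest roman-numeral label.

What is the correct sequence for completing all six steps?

(vi) is the only step with nothing outstanding, so it goes first.
(v) needed (vi), now all done → (v).
Ready: (i) and (ii). (i) has the earlier label → (i).
(ii) needed (v), now all done → (ii).
Ready: (iii) and (iv). (iii) has the earlier label → (iii).
That leaves (iv) as the only ready step → (iv).

(vi) (v) (i) (ii) (iii) (iv)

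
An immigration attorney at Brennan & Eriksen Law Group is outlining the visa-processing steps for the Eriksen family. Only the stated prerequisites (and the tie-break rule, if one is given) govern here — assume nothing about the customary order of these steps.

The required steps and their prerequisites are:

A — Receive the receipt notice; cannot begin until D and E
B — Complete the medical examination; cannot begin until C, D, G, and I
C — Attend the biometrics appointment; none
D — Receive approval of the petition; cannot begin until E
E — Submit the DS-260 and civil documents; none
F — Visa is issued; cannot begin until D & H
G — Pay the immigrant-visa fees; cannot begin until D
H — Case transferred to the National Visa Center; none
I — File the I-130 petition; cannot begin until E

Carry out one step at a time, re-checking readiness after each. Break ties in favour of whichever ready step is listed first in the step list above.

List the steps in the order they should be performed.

Nothing is required for C, E and H. C is listed earlier → C first.
E and H are both available; E is listed earlier → E.
Now D, H and I have their prerequisites met. D is listed earlier, so D next.
A, G, H and I are all available; A is listed earlier → A.
G, H and I are all available; G is listed earlier → G.
Now H and I have their prerequisites met. H is listed earlier, so H next.
F now also ready, so the ready set is {F, I}; F is listed earlier → F.
I needed E, now all done → I.
B needed C, D, G and I, now all done → B.

C → E → D → A → G → H → F → I → B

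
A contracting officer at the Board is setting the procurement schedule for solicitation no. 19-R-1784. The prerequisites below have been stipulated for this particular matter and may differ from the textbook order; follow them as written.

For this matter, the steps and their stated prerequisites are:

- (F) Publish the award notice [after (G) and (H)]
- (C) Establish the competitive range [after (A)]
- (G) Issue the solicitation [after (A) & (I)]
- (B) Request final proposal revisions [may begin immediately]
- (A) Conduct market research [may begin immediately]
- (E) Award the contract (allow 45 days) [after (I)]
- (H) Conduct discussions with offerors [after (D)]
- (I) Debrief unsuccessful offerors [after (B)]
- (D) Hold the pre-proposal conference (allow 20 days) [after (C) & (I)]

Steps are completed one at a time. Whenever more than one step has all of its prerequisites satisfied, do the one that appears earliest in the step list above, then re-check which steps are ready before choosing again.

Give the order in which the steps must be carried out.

Nothing is required for (B) and (A). (B) is listed earlier → (B) first.
(I) now also ready, so the ready set is {(A), (I)}; (A) is listed earlier → (A).
Now (C) and (I) have their prerequisites met. (C) is listed earlier, so (C) next.
(I) is the only step now ready → (I).
Ready: (G), (E) and (D). (G) is listed earlier → (G).
Now (E) and (D) have their prerequisites met. (E) is listed earlier, so (E) next.
That leaves (D) as the only ready step → (D).
Next only (H) has its prerequisites met → (H).
Next only (F) has its prerequisites met → (F).

(B), (A), (C), (I), (G), (E), (D), (H), (F)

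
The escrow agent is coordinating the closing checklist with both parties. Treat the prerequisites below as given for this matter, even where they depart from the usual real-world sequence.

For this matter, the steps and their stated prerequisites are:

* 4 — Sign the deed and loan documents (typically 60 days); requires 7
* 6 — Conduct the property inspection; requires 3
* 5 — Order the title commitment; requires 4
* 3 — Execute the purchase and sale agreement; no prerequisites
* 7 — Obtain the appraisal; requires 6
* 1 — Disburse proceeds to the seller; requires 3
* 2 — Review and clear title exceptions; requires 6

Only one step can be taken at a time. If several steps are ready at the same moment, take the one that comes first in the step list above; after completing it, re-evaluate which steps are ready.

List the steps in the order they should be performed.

3 has no prerequisites → 3 first.
6 and 1 are both available; 6 is listed earlier → 6.
7 and 2 now also ready, so the ready set is {7, 1, 2}; 7 is listed earlier → 7.
4, 1 and 2 are all available; 4 is listed earlier → 4.
5 now also ready, so the ready set is {5, 1, 2}; 5 is listed earlier → 5.
1 and 2 are both available; 1 is listed earlier → 1.
2 needed 6, now all done → 2.

3 6 7 4 5 1 2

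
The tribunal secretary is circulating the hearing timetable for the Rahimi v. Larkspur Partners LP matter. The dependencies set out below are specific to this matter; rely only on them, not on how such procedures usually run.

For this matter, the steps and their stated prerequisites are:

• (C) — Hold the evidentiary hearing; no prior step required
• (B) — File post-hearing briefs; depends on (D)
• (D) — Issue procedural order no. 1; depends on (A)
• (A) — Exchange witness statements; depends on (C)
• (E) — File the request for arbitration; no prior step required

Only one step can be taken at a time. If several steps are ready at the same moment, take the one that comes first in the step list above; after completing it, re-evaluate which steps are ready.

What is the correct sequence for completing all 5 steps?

(C), (A), (D), (B), (E)

Nothing is required for (C) and (E). (C) is listed earlier → (C) first.
(A) now also ready, so the ready set is {(A), (E)}; (A) is listed earlier → (A).
Now (D) and (E) have their prerequisites met. (D) is listed earlier, so (D) next.
Ready: (B) and (E). (B) is listed earlier → (B).
(E) is the only step now ready → (E).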